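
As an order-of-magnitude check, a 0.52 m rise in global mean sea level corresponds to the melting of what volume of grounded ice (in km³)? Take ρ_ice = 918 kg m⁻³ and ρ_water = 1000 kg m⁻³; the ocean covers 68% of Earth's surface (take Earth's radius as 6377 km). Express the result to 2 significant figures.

Required water volume = Δh × A = 0.52 m × 3.47×10^14 m² = 1.807×10^14 m³ = 1.807×10^5 km³.
Ice volume = water volume × ρ_w/ρ_ice = 1.807×10^5 × 1000/918 = 2.0×10^5 km³.

≈ 2.0×10^5 km³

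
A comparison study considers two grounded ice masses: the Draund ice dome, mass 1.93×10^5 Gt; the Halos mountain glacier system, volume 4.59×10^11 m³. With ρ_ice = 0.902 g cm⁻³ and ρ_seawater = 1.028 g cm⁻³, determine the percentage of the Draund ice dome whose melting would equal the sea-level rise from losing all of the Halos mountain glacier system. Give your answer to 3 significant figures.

Equal sea-level rise means equal mass of meltwater, i.e. equal mass of ice lost.
Ice mass of Halos: 4.140×10^14 kg; ice mass of Draund: 1.930×10^17 kg.
Fraction required = 4.140×10^14 / 1.930×10^17 = 2.15×10^-3 → 0.215 %.

≈ 0.215 %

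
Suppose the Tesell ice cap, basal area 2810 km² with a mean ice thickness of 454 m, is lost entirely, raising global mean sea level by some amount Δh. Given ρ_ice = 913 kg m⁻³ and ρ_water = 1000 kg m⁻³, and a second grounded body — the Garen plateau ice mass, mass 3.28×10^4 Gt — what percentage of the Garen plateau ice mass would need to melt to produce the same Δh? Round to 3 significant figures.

≈ 3.55 %

Equal sea-level rise means equal mass of meltwater, i.e. equal mass of ice lost.
Ice mass of Tesell: 1.165×10^15 kg; ice mass of Garen: 3.280×10^16 kg.
Fraction required = 1.165×10^15 / 3.280×10^16 = 0.0355 → 3.55 %.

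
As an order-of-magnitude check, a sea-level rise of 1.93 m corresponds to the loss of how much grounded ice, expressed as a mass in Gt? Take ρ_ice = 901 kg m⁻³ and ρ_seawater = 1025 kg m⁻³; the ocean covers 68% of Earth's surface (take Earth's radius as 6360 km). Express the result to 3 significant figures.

≈ 6.84×10^5 Gt

Required water volume = Δh × A = 1.93 m × 3.46×10^14 m² = 6.671×10^14 m³.
ρ_w = 1025 kg m⁻³, so the mass of water = 6.671×10^14 m³ × 1025 kg m⁻³ = 6.838×10^17 kg = 6.84×10^5 Gt (and the same mass of ice, by conservation).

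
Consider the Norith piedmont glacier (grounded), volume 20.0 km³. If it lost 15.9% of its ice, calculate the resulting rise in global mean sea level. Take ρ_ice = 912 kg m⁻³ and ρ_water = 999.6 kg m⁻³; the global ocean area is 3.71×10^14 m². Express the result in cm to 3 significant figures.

≈ 7.82×10^-4 cm

Norith: 0.159 × 20.0 km³ × (912/999.6) = 2.901 km³ of water.
Spread over 3.71×10^14 m² of ocean, Δh = 2.901×10^9 / 3.71×10^14 = 7.82×10^-6 m = 7.82×10^-4 cm.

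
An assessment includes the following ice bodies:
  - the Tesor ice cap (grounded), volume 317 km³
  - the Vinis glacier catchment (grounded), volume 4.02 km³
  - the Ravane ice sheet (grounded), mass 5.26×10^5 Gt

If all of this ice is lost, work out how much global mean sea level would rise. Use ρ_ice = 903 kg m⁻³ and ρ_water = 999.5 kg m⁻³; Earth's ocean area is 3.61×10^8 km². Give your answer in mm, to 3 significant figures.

Tesor: 317 km³ × (903/999.5) = 286.4 km³ of water.
Vinis: 4.02 km³ × (903/999.5) = 3.632 km³ of water.
Ravane: 5.26×10^5 Gt = 5.260×10^17 kg; dividing by ρ_w = 999.5 kg m⁻³ gives 5.263×10^14 m³ of water.
Total added water ≈ 5.266×10^14 m³ over 3.61×10^14 m² → Δh = 1.46 m = 1460 mm.

≈ 1460 mm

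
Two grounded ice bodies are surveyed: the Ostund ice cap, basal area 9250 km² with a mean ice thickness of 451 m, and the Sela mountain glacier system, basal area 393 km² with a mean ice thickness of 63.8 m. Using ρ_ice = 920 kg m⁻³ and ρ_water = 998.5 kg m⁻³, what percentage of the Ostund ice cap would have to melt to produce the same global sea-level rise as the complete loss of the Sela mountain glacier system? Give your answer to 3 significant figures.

Equal sea-level rise means equal mass of meltwater, i.e. equal mass of ice lost.
Ice mass of Sela: 2.307×10^13 kg; ice mass of Ostund: 3.838×10^15 kg.
Fraction required = 2.307×10^13 / 3.838×10^15 = 6.01×10^-3 → 0.601 %.

≈ 0.601 %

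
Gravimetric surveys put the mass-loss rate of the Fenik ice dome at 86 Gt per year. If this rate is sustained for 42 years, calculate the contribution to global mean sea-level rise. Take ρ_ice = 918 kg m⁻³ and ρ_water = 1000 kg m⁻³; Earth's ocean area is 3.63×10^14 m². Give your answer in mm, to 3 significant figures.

≈ 9.95 mm

Total mass lost = 86 Gt/yr × 42 yr = 3612 Gt = 3.612×10^15 kg.
ρ_w = 1000 kg m⁻³, so water volume = 3.612×10^15 / 1000 = 3.612×10^12 m³.
Δh = 3.612×10^12 / 3.63×10^14 = 9.95×10^-3 m = 9.95 mm.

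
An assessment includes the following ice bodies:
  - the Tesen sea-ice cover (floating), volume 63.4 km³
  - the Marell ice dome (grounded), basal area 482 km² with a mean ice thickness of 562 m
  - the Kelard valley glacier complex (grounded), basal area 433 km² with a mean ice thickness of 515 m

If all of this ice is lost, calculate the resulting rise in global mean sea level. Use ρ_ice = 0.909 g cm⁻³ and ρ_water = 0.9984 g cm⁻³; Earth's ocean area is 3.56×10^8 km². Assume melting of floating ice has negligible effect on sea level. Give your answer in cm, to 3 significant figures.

The Tesen sea-ice cover is floating and already displaces its own weight of water, so its melt adds essentially nothing to sea level.
Marell: ice volume = 482 km² × 562 m = 270.9 km³; 270.9 × (909/998.4) = 246.6 km³ of water.
Kelard: ice volume = 433 km² × 515 m = 223.0 km³; 223.0 × (909/998.4) = 203.0 km³ of water.
Total added water ≈ 4.497×10^11 m³ over 3.56×10^14 m² → Δh = 1.26×10^-3 m = 0.126 cm.

≈ 0.126 cm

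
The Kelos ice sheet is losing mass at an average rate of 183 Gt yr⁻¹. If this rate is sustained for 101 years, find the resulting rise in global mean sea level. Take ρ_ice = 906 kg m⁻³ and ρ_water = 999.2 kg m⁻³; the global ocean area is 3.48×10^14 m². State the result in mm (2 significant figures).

≈ 53 mm

Total mass lost = 183 Gt/yr × 101 yr = 1.848×10^4 Gt = 1.848×10^16 kg.
ρ_w = 999.2 kg m⁻³, so water volume = 1.848×10^16 / 999.2 = 1.850×10^13 m³.
Δh = 1.850×10^13 / 3.48×10^14 = 0.0532 m = 53 mm.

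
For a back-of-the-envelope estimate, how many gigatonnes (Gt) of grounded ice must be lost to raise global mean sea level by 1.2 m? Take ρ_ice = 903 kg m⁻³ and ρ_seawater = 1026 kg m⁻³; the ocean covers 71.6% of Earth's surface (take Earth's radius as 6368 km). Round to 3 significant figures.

≈ 4.49×10^5 Gt

Required water volume = Δh × A = 1.2 m × 3.65×10^14 m² = 4.378×10^14 m³.
ρ_w = 1026 kg m⁻³, so the mass of water = 4.378×10^14 m³ × 1026 kg m⁻³ = 4.492×10^17 kg = 4.49×10^5 Gt (and the same mass of ice, by conservation).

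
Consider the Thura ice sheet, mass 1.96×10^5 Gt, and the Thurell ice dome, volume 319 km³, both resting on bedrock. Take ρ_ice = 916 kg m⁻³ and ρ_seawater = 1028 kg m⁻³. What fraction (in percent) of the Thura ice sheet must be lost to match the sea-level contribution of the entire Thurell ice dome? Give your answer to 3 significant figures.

Equal sea-level rise means equal mass of meltwater, i.e. equal mass of ice lost.
Ice mass of Thurell: 2.922×10^14 kg; ice mass of Thura: 1.960×10^17 kg.
Fraction required = 2.922×10^14 / 1.960×10^17 = 1.49×10^-3 → 0.149 %.

≈ 0.149 %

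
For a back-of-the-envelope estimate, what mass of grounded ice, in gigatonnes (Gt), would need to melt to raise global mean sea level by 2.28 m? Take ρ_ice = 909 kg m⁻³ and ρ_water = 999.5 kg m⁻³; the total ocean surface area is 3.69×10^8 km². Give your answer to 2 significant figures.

≈ 8.4×10^5 Gt

Required water volume = Δh × A = 2.28 m × 3.69×10^14 m² = 8.413×10^14 m³.
ρ_w = 999.5 kg m⁻³, so the mass of water = 8.413×10^14 m³ × 999.5 kg m⁻³ = 8.409×10^17 kg = 8.4×10^5 Gt (and the same mass of ice, by conservation).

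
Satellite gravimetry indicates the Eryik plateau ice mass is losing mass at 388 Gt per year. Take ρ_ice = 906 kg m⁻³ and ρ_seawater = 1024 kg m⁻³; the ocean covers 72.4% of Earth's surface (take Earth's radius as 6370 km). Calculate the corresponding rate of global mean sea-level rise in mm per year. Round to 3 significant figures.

ρ_w = 1024 kg m⁻³. Annual water volume added = 388 Gt / ρ_w = 3.880×10^14 kg / 1024 kg m⁻³ = 3.789×10^11 m³.
Δh per year = 3.789×10^11 / 3.69×10^14 = 1.03×10^-3 m = 1.03 mm.

≈ 1.03 mm/yr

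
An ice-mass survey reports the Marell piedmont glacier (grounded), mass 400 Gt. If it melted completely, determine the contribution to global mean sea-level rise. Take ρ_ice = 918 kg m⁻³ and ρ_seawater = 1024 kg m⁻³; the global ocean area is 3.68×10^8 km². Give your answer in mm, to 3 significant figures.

Marell: 400 Gt = 4.000×10^14 kg; dividing by ρ_w = 1024 kg m⁻³ gives 3.906×10^11 m³ of water.
Spread over 3.68×10^14 m² of ocean, Δh = 3.906×10^11 / 3.68×10^14 = 1.06×10^-3 m = 1.06 mm.

≈ 1.06 mm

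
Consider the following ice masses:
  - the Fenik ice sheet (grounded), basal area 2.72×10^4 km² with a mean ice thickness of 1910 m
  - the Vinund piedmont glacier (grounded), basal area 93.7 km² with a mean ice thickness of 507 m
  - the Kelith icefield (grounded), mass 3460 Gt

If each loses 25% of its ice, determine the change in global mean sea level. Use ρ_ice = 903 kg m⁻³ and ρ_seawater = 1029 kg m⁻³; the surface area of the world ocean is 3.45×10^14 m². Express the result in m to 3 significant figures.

Fenik: ice volume = 2.72×10^4 km² × 1910 m = 5.195×10^4 km³; 0.25 × 5.195×10^4 × (903/1029) = 1.140×10^4 km³ of water.
Vinund: ice volume = 93.7 km² × 507 m = 47.51 km³; 0.25 × 47.51 × (903/1029) = 10.42 km³ of water.
Kelith: 0.25 × 3460 Gt = 8.650×10^14 kg; dividing by ρ_w = 1029 kg m⁻³ gives 8.406×10^11 m³ of water.
Total added water ≈ 1.225×10^13 m³ over 3.45×10^14 m² → Δh = 0.0355 m.

≈ 0.0355 m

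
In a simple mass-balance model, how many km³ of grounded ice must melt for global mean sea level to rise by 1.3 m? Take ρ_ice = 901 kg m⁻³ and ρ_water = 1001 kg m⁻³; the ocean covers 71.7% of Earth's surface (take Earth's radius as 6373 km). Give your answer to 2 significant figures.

Required water volume = Δh × A = 1.3 m × 3.66×10^14 m² = 4.757×10^14 m³ = 4.757×10^5 km³.
Ice volume = water volume × ρ_w/ρ_ice = 4.757×10^5 × 1001/901 = 5.3×10^5 km³.

≈ 5.3×10^5 km³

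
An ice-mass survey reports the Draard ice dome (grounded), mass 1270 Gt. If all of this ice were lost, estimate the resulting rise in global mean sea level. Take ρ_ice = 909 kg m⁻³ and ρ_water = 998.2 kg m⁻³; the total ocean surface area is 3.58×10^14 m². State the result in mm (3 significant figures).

Draard: 1270 Gt = 1.270×10^15 kg; dividing by ρ_w = 998.2 kg m⁻³ gives 1.272×10^12 m³ of water.
Spread over 3.58×10^14 m² of ocean, Δh = 1.272×10^12 / 3.58×10^14 = 3.55×10^-3 m = 3.55 mm.

≈ 3.55 mm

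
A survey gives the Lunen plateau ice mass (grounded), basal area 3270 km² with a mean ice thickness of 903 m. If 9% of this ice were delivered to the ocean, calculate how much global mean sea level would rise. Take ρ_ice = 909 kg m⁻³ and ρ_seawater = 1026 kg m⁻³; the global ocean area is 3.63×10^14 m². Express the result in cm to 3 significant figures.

≈ 0.0649 cm

Lunen: ice volume = 3270 km² × 903 m = 2953 km³; 0.09 × 2953 × (909/1026) = 235.4 km³ of water.
Spread over 3.63×10^14 m² of ocean, Δh = 2.354×10^11 / 3.63×10^14 = 6.49×10^-4 m = 0.0649 cm.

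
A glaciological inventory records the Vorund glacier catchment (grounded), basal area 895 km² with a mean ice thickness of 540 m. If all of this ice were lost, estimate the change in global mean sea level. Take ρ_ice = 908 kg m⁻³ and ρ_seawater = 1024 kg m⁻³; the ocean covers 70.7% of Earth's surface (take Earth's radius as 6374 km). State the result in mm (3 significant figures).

≈ 1.19 mm

Vorund: ice volume = 895 km² × 540 m = 483.3 km³; 483.3 × (908/1024) = 428.6 km³ of water.
Spread over 3.61×10^14 m² of ocean, Δh = 4.286×10^11 / 3.61×10^14 = 1.19×10^-3 m = 1.19 mm.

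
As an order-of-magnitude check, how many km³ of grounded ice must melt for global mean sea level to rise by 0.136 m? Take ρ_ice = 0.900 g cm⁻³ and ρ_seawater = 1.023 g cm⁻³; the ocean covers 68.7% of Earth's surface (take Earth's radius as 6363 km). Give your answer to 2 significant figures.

≈ 5.4×10^4 km³

Required water volume = Δh × A = 0.136 m × 3.50×10^14 m² = 4.754×10^13 m³ = 4.754×10^4 km³.
Ice volume = water volume × ρ_w/ρ_ice = 4.754×10^4 × 1023/900 = 5.4×10^4 km³.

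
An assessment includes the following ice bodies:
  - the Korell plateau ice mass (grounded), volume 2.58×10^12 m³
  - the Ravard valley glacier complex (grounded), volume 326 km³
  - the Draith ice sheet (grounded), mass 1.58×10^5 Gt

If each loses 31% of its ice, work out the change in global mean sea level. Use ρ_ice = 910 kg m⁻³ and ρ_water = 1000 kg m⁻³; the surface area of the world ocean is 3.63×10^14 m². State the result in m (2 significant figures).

Korell: 0.31 × 2.58×10^12 m³ × (910/1000) = 7.278×10^11 m³ of water.
Ravard: 0.31 × 326 km³ × (910/1000) = 91.96 km³ of water.
Draith: 0.31 × 1.58×10^5 Gt = 4.898×10^16 kg; dividing by ρ_w = 1000 kg m⁻³ gives 4.898×10^13 m³ of water.
Total added water ≈ 4.980×10^13 m³ over 3.63×10^14 m² → Δh = 0.137 m.

≈ 0.14 m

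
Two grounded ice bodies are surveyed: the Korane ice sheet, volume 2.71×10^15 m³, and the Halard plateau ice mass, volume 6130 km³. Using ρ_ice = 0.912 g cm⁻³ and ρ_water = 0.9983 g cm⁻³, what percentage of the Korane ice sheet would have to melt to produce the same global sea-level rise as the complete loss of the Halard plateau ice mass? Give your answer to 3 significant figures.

Equal sea-level rise means equal mass of meltwater, i.e. equal mass of ice lost.
Ice mass of Halard: 5.591×10^15 kg; ice mass of Korane: 2.472×10^18 kg.
Fraction required = 5.591×10^15 / 2.472×10^18 = 2.26×10^-3 → 0.226 %.

≈ 0.226 %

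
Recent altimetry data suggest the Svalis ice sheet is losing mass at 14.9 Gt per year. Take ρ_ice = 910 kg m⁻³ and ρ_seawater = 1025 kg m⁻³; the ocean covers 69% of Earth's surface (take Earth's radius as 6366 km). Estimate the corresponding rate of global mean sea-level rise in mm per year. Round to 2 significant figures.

ρ_w = 1025 kg m⁻³. Annual water volume added = 14.9 Gt / ρ_w = 1.490×10^13 kg / 1025 kg m⁻³ = 1.454×10^10 m³.
Δh per year = 1.454×10^10 / 3.51×10^14 = 4.14×10^-5 m = 0.041 mm.

≈ 0.041 mm/yr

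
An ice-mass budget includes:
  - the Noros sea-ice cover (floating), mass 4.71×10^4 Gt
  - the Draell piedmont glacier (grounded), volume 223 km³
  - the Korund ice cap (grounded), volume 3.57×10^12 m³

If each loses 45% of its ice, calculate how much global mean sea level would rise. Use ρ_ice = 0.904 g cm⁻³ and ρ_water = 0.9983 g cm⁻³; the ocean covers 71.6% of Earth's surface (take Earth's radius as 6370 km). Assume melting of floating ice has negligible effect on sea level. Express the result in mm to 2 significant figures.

≈ 4.2 mm

The Noros sea-ice cover is floating and already displaces its own weight of water, so its melt adds essentially nothing to sea level.
Draell: 0.45 × 223 km³ × (904/998.3) = 90.87 km³ of water.
Korund: 0.45 × 3.57×10^12 m³ × (904/998.3) = 1.455×10^12 m³ of water.
Total added water ≈ 1.546×10^12 m³ over 3.65×10^14 m² → Δh = 4.23×10^-3 m = 4.2 mm.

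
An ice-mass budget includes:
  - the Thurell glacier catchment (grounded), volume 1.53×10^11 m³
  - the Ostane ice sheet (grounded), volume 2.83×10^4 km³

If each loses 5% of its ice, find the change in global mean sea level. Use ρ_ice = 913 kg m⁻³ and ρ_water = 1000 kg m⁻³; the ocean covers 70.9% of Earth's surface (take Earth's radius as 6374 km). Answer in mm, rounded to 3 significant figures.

Thurell: 0.05 × 1.53×10^11 m³ × (913/1000) = 6.984×10^9 m³ of water.
Ostane: 0.05 × 2.83×10^4 km³ × (913/1000) = 1292 km³ of water.
Total added water ≈ 1.299×10^12 m³ over 3.62×10^14 m² → Δh = 3.59×10^-3 m = 3.59 mm.

≈ 3.59 mm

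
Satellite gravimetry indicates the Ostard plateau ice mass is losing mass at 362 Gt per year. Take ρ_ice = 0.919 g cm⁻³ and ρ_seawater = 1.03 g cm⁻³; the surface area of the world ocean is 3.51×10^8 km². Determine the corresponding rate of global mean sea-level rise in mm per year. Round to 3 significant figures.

ρ_w = 1.03 g cm⁻³ = 1030 kg m⁻³. Annual water volume added = 362 Gt / ρ_w = 3.620×10^14 kg / 1030 kg m⁻³ = 3.515×10^11 m³.
Δh per year = 3.515×10^11 / 3.51×10^14 = 1.00×10^-3 m = 1.00 mm.

≈ 1.00 mm/yr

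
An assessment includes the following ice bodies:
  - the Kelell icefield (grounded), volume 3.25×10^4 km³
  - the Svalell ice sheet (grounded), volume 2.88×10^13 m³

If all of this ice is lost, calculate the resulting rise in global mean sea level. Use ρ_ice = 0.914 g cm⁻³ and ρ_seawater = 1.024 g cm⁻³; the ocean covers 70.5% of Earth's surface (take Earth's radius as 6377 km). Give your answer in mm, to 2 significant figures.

≈ 150 mm

Kelell: 3.25×10^4 km³ × (914/1024) = 2.901×10^4 km³ of water.
Svalell: 2.88×10^13 m³ × (914/1024) = 2.571×10^13 m³ of water.
Total added water ≈ 5.472×10^13 m³ over 3.60×10^14 m² → Δh = 0.152 m = 150 mm.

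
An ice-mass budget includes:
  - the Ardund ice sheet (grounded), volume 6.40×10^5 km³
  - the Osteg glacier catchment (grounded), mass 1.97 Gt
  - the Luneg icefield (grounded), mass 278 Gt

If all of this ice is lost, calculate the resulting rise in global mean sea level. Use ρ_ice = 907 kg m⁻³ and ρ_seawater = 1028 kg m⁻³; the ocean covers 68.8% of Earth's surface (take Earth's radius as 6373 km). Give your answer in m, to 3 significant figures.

≈ 1.61 m

Ardund: 6.40×10^5 km³ × (907/1028) = 5.647×10^5 km³ of water.
Osteg: 1.97 Gt = 1.970×10^12 kg; dividing by ρ_w = 1028 kg m⁻³ gives 1.916×10^9 m³ of water.
Luneg: 278 Gt = 2.780×10^14 kg; dividing by ρ_w = 1028 kg m⁻³ gives 2.704×10^11 m³ of water.
Total added water ≈ 5.649×10^14 m³ over 3.51×10^14 m² → Δh = 1.61 m.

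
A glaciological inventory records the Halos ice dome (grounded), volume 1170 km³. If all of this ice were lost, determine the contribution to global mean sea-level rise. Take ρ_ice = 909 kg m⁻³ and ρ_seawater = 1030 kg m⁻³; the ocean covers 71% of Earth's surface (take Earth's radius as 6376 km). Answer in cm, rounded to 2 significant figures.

Halos: 1170 km³ × (909/1030) = 1033 km³ of water.
Spread over 3.63×10^14 m² of ocean, Δh = 1.033×10^12 / 3.63×10^14 = 2.85×10^-3 m = 0.28 cm.

≈ 0.28 cm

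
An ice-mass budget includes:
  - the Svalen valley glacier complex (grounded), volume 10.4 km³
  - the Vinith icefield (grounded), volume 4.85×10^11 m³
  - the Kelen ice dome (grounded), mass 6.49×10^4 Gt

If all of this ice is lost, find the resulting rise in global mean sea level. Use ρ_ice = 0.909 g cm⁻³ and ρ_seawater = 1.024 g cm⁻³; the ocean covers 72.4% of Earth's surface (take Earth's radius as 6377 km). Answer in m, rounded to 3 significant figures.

≈ 0.172 m

Svalen: 10.4 km³ × (909/1024) = 9.232 km³ of water.
Vinith: 4.85×10^11 m³ × (909/1024) = 4.305×10^11 m³ of water.
Kelen: 6.49×10^4 Gt = 6.490×10^16 kg; dividing by ρ_w = 1.024 g cm⁻³ = 1024 kg m⁻³ gives 6.338×10^13 m³ of water.
Total added water ≈ 6.382×10^13 m³ over 3.70×10^14 m² → Δh = 0.172 m.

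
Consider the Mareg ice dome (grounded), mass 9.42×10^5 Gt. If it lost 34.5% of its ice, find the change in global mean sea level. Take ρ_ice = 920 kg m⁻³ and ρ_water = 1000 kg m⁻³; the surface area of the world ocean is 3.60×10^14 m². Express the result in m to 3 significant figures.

Mareg: 0.345 × 9.42×10^5 Gt = 3.250×10^17 kg; dividing by ρ_w = 1000 kg m⁻³ gives 3.250×10^14 m³ of water.
Spread over 3.60×10^14 m² of ocean, Δh = 3.250×10^14 / 3.60×10^14 = 0.903 m.

≈ 0.903 m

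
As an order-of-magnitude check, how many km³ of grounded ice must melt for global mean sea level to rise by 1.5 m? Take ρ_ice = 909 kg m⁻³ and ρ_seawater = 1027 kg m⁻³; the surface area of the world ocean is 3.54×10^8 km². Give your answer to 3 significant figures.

≈ 6.00×10^5 km³

Required water volume = Δh × A = 1.5 m × 3.54×10^14 m² = 5.310×10^14 m³ = 5.310×10^5 km³.
Ice volume = water volume × ρ_w/ρ_ice = 5.310×10^5 × 1027/909 = 6.00×10^5 km³.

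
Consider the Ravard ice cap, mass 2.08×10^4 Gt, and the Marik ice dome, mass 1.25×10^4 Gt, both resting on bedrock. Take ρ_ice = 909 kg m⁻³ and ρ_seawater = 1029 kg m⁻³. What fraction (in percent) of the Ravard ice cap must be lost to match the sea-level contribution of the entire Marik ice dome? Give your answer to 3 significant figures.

≈ 60.1 %

Equal sea-level rise means equal mass of meltwater, i.e. equal mass of ice lost.
Ice mass of Marik: 1.250×10^16 kg; ice mass of Ravard: 2.080×10^16 kg.
Fraction required = 1.250×10^16 / 2.080×10^16 = 0.601 → 60.1 %.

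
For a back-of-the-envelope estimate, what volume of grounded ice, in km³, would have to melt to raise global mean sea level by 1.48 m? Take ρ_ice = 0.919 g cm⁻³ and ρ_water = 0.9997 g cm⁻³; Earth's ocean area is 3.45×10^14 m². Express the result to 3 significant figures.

≈ 5.55×10^5 km³

Required water volume = Δh × A = 1.48 m × 3.45×10^14 m² = 5.106×10^14 m³ = 5.106×10^5 km³.
Ice volume = water volume × ρ_w/ρ_ice = 5.106×10^5 × 999.7/919 = 5.55×10^5 km³.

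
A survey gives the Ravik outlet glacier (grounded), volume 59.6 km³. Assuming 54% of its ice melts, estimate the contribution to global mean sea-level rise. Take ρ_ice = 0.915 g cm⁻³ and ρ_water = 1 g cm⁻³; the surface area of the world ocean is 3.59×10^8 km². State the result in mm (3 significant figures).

≈ 0.0820 mm

Ravik: 0.54 × 59.6 km³ × (915/1000) = 29.45 km³ of water.
Spread over 3.59×10^14 m² of ocean, Δh = 2.945×10^10 / 3.59×10^14 = 8.20×10^-5 m = 0.0820 mm.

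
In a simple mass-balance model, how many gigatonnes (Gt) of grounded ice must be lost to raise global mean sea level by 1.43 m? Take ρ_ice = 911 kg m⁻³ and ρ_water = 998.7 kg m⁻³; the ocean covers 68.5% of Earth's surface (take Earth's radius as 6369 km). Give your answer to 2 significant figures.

Required water volume = Δh × A = 1.43 m × 3.49×10^14 m² = 4.993×10^14 m³.
ρ_w = 998.7 kg m⁻³, so the mass of water = 4.993×10^14 m³ × 998.7 kg m⁻³ = 4.987×10^17 kg = 5.0×10^5 Gt (and the same mass of ice, by conservation).

≈ 5.0×10^5 Gt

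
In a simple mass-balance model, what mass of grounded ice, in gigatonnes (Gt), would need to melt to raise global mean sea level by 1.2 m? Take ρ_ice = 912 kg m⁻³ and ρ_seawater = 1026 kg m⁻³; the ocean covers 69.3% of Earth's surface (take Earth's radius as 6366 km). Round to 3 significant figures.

≈ 4.35×10^5 Gt

Required water volume = Δh × A = 1.2 m × 3.53×10^14 m² = 4.235×10^14 m³.
ρ_w = 1026 kg m⁻³, so the mass of water = 4.235×10^14 m³ × 1026 kg m⁻³ = 4.345×10^17 kg = 4.35×10^5 Gt (and the same mass of ice, by conservation).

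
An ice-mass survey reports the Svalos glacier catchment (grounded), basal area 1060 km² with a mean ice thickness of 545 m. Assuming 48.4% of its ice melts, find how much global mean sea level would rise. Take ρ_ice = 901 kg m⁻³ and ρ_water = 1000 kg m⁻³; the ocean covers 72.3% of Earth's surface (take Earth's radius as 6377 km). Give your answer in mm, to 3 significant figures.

Svalos: ice volume = 1060 km² × 545 m = 577.7 km³; 0.484 × 577.7 × (901/1000) = 251.9 km³ of water.
Spread over 3.69×10^14 m² of ocean, Δh = 2.519×10^11 / 3.69×10^14 = 6.82×10^-4 m = 0.682 mm.

≈ 0.682 mm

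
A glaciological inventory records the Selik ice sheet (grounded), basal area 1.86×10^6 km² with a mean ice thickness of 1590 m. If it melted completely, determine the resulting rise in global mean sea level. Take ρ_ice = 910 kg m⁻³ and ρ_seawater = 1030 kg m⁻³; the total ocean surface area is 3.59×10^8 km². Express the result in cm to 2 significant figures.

Selik: ice volume = 1.86×10^6 km² × 1590 m = 2.957×10^6 km³; 2.957×10^6 × (910/1030) = 2.613×10^6 km³ of water.
Spread over 3.59×10^14 m² of ocean, Δh = 2.613×10^15 / 3.59×10^14 = 7.28 m = 730 cm.

≈ 730 cm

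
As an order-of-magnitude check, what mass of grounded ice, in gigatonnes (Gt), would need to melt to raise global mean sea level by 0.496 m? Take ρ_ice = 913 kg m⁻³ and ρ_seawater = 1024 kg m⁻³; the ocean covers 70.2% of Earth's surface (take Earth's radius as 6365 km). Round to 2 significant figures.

≈ 1.8×10^5 Gt

Required water volume = Δh × A = 0.496 m × 3.57×10^14 m² = 1.773×10^14 m³.
ρ_w = 1024 kg m⁻³, so the mass of water = 1.773×10^14 m³ × 1024 kg m⁻³ = 1.815×10^17 kg = 1.8×10^5 Gt (and the same mass of ice, by conservation).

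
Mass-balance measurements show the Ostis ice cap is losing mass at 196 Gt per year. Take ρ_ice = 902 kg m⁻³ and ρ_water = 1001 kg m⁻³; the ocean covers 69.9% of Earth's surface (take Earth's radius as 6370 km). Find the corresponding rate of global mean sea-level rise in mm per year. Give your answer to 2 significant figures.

≈ 0.55 mm/yr

ρ_w = 1001 kg m⁻³. Annual water volume added = 196 Gt / ρ_w = 1.960×10^14 kg / 1001 kg m⁻³ = 1.958×10^11 m³.
Δh per year = 1.958×10^11 / 3.56×10^14 = 5.49×10^-4 m = 0.55 mm.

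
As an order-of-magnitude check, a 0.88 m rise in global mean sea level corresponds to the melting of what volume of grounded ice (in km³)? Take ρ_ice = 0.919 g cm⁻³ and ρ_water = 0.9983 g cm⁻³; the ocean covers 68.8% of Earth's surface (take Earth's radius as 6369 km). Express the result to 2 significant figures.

Required water volume = Δh × A = 0.88 m × 3.51×10^14 m² = 3.086×10^14 m³ = 3.086×10^5 km³.
Ice volume = water volume × ρ_w/ρ_ice = 3.086×10^5 × 998.3/919 = 3.4×10^5 km³.

≈ 3.4×10^5 km³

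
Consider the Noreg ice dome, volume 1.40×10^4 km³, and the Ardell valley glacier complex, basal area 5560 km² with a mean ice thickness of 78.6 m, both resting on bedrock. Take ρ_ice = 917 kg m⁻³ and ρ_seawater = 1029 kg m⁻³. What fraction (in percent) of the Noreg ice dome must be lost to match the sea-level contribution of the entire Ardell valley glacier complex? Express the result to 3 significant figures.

≈ 3.12 %

Equal sea-level rise means equal mass of meltwater, i.e. equal mass of ice lost.
Ice mass of Ardell: 4.007×10^14 kg; ice mass of Noreg: 1.284×10^16 kg.
Fraction required = 4.007×10^14 / 1.284×10^16 = 0.0312 → 3.12 %.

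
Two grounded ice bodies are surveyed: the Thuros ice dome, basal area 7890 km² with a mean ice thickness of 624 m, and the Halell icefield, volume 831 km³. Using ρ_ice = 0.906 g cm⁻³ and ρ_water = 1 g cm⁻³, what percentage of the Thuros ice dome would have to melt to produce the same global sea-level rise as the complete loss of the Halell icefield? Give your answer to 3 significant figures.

Equal sea-level rise means equal mass of meltwater, i.e. equal mass of ice lost.
Ice mass of Halell: 7.529×10^14 kg; ice mass of Thuros: 4.461×10^15 kg.
Fraction required = 7.529×10^14 / 4.461×10^15 = 0.169 → 16.9 %.

≈ 16.9 %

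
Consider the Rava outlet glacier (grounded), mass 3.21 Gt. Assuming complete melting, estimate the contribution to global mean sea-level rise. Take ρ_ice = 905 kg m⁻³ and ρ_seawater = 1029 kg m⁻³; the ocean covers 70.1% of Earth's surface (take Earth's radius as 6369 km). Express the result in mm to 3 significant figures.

Rava: 3.21 Gt = 3.210×10^12 kg; dividing by ρ_w = 1029 kg m⁻³ gives 3.120×10^9 m³ of water.
Spread over 3.57×10^14 m² of ocean, Δh = 3.120×10^9 / 3.57×10^14 = 8.73×10^-6 m = 8.73×10^-3 mm.

≈ 8.73×10^-3 mm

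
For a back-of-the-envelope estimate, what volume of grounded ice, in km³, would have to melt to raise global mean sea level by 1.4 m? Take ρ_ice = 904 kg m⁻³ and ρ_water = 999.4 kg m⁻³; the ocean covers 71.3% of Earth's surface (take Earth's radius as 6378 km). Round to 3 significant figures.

≈ 5.64×10^5 km³

Required water volume = Δh × A = 1.4 m × 3.64×10^14 m² = 5.103×10^14 m³ = 5.103×10^5 km³.
Ice volume = water volume × ρ_w/ρ_ice = 5.103×10^5 × 999.4/904 = 5.64×10^5 km³.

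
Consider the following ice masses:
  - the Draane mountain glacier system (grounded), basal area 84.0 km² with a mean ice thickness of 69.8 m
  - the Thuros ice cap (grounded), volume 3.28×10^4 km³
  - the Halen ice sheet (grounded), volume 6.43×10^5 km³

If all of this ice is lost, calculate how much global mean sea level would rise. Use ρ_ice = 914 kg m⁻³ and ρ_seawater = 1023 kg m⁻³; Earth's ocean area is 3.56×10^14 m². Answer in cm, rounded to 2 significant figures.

≈ 170 cm

Draane: ice volume = 84.0 km² × 69.8 m = 5.863 km³; 5.863 × (914/1023) = 5.238 km³ of water.
Thuros: 3.28×10^4 km³ × (914/1023) = 2.931×10^4 km³ of water.
Halen: 6.43×10^5 km³ × (914/1023) = 5.745×10^5 km³ of water.
Total added water ≈ 6.038×10^14 m³ over 3.56×10^14 m² → Δh = 1.70 m = 170 cm.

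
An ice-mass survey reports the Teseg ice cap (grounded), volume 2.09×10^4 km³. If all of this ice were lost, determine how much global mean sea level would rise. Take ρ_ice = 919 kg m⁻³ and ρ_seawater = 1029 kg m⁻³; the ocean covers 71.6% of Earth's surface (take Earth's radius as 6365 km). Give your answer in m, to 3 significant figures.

≈ 0.0512 m

Teseg: 2.09×10^4 km³ × (919/1029) = 1.867×10^4 km³ of water.
Spread over 3.65×10^14 m² of ocean, Δh = 1.867×10^13 / 3.65×10^14 = 0.0512 m.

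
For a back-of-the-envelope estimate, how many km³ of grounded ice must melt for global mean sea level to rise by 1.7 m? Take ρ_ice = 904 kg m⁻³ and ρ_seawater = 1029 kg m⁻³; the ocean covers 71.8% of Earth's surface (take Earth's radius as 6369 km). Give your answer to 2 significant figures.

≈ 7.1×10^5 km³

Required water volume = Δh × A = 1.7 m × 3.66×10^14 m² = 6.222×10^14 m³ = 6.222×10^5 km³.
Ice volume = water volume × ρ_w/ρ_ice = 6.222×10^5 × 1029/904 = 7.1×10^5 km³.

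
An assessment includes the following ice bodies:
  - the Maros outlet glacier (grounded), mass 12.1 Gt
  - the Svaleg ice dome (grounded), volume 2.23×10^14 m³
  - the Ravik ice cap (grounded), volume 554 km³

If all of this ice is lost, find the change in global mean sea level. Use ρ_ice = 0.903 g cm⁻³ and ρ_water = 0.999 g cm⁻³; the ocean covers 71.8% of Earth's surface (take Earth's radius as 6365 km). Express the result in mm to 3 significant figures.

≈ 553 mm

Maros: 12.1 Gt = 1.210×10^13 kg; dividing by ρ_w = 0.999 g cm⁻³ = 999 kg m⁻³ gives 1.211×10^10 m³ of water.
Svaleg: 2.23×10^14 m³ × (903/999) = 2.016×10^14 m³ of water.
Ravik: 554 km³ × (903/999) = 500.8 km³ of water.
Total added water ≈ 2.021×10^14 m³ over 3.66×10^14 m² → Δh = 0.553 m = 553 mm.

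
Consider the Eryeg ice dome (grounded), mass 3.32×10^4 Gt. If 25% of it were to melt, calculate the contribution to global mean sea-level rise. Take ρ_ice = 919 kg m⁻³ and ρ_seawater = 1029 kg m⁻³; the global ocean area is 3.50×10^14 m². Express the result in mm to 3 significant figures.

Eryeg: 0.25 × 3.32×10^4 Gt = 8.300×10^15 kg; dividing by ρ_w = 1029 kg m⁻³ gives 8.066×10^12 m³ of water.
Spread over 3.50×10^14 m² of ocean, Δh = 8.066×10^12 / 3.50×10^14 = 0.0230 m = 23.0 mm.

≈ 23.0 mm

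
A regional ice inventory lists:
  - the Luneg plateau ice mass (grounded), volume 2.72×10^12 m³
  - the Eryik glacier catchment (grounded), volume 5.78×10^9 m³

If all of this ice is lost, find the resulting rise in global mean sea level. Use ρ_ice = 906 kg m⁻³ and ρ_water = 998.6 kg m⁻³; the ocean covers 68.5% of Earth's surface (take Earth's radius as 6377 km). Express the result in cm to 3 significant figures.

≈ 0.706 cm

Luneg: 2.72×10^12 m³ × (906/998.6) = 2.468×10^12 m³ of water.
Eryik: 5.78×10^9 m³ × (906/998.6) = 5.244×10^9 m³ of water.
Total added water ≈ 2.473×10^12 m³ over 3.50×10^14 m² → Δh = 7.06×10^-3 m = 0.706 cm.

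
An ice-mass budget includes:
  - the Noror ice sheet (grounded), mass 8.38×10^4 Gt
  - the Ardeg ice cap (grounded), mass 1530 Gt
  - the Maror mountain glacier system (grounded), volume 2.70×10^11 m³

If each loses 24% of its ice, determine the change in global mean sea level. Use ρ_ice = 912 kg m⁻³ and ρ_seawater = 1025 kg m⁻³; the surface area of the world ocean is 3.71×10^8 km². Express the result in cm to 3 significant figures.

≈ 5.40 cm

Noror: 0.24 × 8.38×10^4 Gt = 2.011×10^16 kg; dividing by ρ_w = 1025 kg m⁻³ gives 1.962×10^13 m³ of water.
Ardeg: 0.24 × 1530 Gt = 3.672×10^14 kg; dividing by ρ_w = 1025 kg m⁻³ gives 3.582×10^11 m³ of water.
Maror: 0.24 × 2.70×10^11 m³ × (912/1025) = 5.766×10^10 m³ of water.
Total added water ≈ 2.004×10^13 m³ over 3.71×10^14 m² → Δh = 0.0540 m = 5.40 cm.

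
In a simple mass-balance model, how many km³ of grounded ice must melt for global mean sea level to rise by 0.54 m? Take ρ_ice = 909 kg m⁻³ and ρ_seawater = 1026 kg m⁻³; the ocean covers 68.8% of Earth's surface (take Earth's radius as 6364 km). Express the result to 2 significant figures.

Required water volume = Δh × A = 0.54 m × 3.50×10^14 m² = 1.891×10^14 m³ = 1.891×10^5 km³.
Ice volume = water volume × ρ_w/ρ_ice = 1.891×10^5 × 1026/909 = 2.1×10^5 km³.

≈ 2.1×10^5 km³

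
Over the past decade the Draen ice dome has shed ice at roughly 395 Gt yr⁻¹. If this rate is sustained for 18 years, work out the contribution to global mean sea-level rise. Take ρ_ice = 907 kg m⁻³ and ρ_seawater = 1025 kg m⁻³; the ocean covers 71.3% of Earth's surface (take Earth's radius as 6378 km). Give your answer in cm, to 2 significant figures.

Total mass lost = 395 Gt/yr × 18 yr = 7110 Gt = 7.110×10^15 kg.
ρ_w = 1025 kg m⁻³, so water volume = 7.110×10^15 / 1025 = 6.937×10^12 m³.
Δh = 6.937×10^12 / 3.64×10^14 = 0.0190 m = 1.9 cm.

≈ 1.9 cm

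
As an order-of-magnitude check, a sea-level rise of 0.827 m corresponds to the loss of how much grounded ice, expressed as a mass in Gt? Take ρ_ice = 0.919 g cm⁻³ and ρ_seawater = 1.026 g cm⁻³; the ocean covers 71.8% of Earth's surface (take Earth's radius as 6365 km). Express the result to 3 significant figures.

≈ 3.10×10^5 Gt

Required water volume = Δh × A = 0.827 m × 3.66×10^14 m² = 3.023×10^14 m³.
ρ_w = 1.026 g cm⁻³ = 1026 kg m⁻³, so the mass of water = 3.023×10^14 m³ × 1026 kg m⁻³ = 3.102×10^17 kg = 3.10×10^5 Gt (and the same mass of ice, by conservation).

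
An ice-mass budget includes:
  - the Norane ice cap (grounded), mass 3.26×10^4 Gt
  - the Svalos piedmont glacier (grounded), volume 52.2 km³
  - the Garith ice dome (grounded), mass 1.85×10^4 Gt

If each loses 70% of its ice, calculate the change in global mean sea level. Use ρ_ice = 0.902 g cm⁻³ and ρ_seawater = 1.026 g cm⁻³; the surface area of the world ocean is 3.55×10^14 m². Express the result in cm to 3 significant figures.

≈ 9.83 cm

Norane: 0.7 × 3.26×10^4 Gt = 2.282×10^16 kg; dividing by ρ_w = 1.026 g cm⁻³ = 1026 kg m⁻³ gives 2.224×10^13 m³ of water.
Svalos: 0.7 × 52.2 km³ × (902/1026) = 32.12 km³ of water.
Garith: 0.7 × 1.85×10^4 Gt = 1.295×10^16 kg; dividing by ρ_w = 1026 kg m⁻³ gives 1.262×10^13 m³ of water.
Total added water ≈ 3.490×10^13 m³ over 3.55×10^14 m² → Δh = 0.0983 m = 9.83 cm.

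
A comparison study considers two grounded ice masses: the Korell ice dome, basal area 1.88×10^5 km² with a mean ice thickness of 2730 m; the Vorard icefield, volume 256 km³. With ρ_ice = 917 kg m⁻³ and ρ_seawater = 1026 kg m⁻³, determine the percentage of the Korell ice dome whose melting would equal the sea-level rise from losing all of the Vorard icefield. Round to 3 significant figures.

≈ 0.0499 %

Equal sea-level rise means equal mass of meltwater, i.e. equal mass of ice lost.
Ice mass of Vorard: 2.348×10^14 kg; ice mass of Korell: 4.706×10^17 kg.
Fraction required = 2.348×10^14 / 4.706×10^17 = 4.99×10^-4 → 0.0499 %.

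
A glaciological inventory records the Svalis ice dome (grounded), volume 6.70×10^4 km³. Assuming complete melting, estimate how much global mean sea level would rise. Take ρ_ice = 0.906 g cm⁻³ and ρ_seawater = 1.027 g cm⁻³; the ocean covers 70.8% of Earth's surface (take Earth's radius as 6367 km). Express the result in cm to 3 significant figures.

≈ 16.4 cm

Svalis: 6.70×10^4 km³ × (906/1027) = 5.911×10^4 km³ of water.
Spread over 3.61×10^14 m² of ocean, Δh = 5.911×10^13 / 3.61×10^14 = 0.164 m = 16.4 cm.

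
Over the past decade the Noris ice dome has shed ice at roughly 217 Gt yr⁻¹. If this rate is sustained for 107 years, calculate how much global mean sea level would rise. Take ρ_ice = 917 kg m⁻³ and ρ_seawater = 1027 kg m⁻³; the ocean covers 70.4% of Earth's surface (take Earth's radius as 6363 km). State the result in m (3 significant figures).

≈ 0.0631 m

Total mass lost = 217 Gt/yr × 107 yr = 2.322×10^4 Gt = 2.322×10^16 kg.
ρ_w = 1027 kg m⁻³, so water volume = 2.322×10^16 / 1027 = 2.261×10^13 m³.
Δh = 2.261×10^13 / 3.58×10^14 = 0.0631 m.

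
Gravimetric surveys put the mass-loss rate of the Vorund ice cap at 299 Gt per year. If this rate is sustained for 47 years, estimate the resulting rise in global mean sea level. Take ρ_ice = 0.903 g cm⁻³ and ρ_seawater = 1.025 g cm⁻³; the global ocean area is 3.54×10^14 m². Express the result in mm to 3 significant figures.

≈ 38.7 mm

Total mass lost = 299 Gt/yr × 47 yr = 1.405×10^4 Gt = 1.405×10^16 kg.
ρ_w = 1.025 g cm⁻³ = 1025 kg m⁻³, so water volume = 1.405×10^16 / 1025 = 1.371×10^13 m³.
Δh = 1.371×10^13 / 3.54×10^14 = 0.0387 m = 38.7 mm.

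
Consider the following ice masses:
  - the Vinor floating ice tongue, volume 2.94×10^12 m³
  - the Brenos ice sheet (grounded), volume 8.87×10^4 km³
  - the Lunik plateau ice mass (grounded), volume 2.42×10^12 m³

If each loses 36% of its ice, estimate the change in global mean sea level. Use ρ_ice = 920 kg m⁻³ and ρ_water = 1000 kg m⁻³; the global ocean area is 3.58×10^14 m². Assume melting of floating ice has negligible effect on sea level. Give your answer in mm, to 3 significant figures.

The Vinor floating ice tongue is floating and already displaces its own weight of water, so its melt adds essentially nothing to sea level.
Brenos: 0.36 × 8.87×10^4 km³ × (920/1000) = 2.938×10^4 km³ of water.
Lunik: 0.36 × 2.42×10^12 m³ × (920/1000) = 8.015×10^11 m³ of water.
Total added water ≈ 3.018×10^13 m³ over 3.58×10^14 m² → Δh = 0.0843 m = 84.3 mm.

≈ 84.3 mm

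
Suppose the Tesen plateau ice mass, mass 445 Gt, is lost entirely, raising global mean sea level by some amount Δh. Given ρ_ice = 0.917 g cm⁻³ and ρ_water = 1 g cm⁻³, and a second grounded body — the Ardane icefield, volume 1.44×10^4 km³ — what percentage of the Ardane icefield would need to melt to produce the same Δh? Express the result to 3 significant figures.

Equal sea-level rise means equal mass of meltwater, i.e. equal mass of ice lost.
Ice mass of Tesen: 4.450×10^14 kg; ice mass of Ardane: 1.320×10^16 kg.
Fraction required = 4.450×10^14 / 1.320×10^16 = 0.0337 → 3.37 %.

≈ 3.37 %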